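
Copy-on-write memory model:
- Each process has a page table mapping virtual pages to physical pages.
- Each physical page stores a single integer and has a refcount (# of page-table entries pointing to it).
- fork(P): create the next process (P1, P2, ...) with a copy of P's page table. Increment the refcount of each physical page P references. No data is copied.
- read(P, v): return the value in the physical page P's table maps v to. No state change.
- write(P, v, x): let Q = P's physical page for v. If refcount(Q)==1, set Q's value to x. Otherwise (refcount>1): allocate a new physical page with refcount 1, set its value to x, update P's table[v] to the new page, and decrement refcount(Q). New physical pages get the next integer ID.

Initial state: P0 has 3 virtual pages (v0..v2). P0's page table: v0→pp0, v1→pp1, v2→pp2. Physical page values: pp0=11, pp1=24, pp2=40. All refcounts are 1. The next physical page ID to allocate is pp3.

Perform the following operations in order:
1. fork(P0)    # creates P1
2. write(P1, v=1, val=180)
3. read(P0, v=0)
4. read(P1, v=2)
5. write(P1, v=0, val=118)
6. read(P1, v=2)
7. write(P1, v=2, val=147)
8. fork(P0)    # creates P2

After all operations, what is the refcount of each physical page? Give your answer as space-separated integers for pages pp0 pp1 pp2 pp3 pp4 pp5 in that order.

Op 1: fork(P0) -> P1. 3 ppages; refcounts: pp0:2 pp1:2 pp2:2
Op 2: write(P1, v1, 180). refcount(pp1)=2>1 -> COPY to pp3. 4 ppages; refcounts: pp0:2 pp1:1 pp2:2 pp3:1
Op 3: read(P0, v0) -> 11. No state change.
Op 4: read(P1, v2) -> 40. No state change.
Op 5: write(P1, v0, 118). refcount(pp0)=2>1 -> COPY to pp4. 5 ppages; refcounts: pp0:1 pp1:1 pp2:2 pp3:1 pp4:1
Op 6: read(P1, v2) -> 40. No state change.
Op 7: write(P1, v2, 147). refcount(pp2)=2>1 -> COPY to pp5. 6 ppages; refcounts: pp0:1 pp1:1 pp2:1 pp3:1 pp4:1 pp5:1
Op 8: fork(P0) -> P2. 6 ppages; refcounts: pp0:2 pp1:2 pp2:2 pp3:1 pp4:1 pp5:1

Answer: 2 2 2 1 1 1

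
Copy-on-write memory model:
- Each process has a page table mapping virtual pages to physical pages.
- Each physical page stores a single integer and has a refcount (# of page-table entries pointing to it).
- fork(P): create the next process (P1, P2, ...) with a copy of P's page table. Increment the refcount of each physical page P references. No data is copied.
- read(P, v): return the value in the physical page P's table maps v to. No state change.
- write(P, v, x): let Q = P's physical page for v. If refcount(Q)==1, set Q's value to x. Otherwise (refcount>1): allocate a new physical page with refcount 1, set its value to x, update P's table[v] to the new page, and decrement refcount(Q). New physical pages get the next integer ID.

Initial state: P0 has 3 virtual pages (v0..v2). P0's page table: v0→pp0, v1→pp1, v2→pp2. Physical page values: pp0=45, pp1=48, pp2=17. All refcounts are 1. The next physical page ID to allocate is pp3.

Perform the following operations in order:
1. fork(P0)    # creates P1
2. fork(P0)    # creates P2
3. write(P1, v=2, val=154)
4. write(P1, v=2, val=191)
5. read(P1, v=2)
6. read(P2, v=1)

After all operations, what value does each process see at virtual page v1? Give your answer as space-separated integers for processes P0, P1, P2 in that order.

Op 1: fork(P0) -> P1. 3 ppages; refcounts: pp0:2 pp1:2 pp2:2
Op 2: fork(P0) -> P2. 3 ppages; refcounts: pp0:3 pp1:3 pp2:3
Op 3: write(P1, v2, 154). refcount(pp2)=3>1 -> COPY to pp3. 4 ppages; refcounts: pp0:3 pp1:3 pp2:2 pp3:1
Op 4: write(P1, v2, 191). refcount(pp3)=1 -> write in place. 4 ppages; refcounts: pp0:3 pp1:3 pp2:2 pp3:1
Op 5: read(P1, v2) -> 191. No state change.
Op 6: read(P2, v1) -> 48. No state change.
P0: v1 -> pp1 = 48
P1: v1 -> pp1 = 48
P2: v1 -> pp1 = 48

Answer: 48 48 48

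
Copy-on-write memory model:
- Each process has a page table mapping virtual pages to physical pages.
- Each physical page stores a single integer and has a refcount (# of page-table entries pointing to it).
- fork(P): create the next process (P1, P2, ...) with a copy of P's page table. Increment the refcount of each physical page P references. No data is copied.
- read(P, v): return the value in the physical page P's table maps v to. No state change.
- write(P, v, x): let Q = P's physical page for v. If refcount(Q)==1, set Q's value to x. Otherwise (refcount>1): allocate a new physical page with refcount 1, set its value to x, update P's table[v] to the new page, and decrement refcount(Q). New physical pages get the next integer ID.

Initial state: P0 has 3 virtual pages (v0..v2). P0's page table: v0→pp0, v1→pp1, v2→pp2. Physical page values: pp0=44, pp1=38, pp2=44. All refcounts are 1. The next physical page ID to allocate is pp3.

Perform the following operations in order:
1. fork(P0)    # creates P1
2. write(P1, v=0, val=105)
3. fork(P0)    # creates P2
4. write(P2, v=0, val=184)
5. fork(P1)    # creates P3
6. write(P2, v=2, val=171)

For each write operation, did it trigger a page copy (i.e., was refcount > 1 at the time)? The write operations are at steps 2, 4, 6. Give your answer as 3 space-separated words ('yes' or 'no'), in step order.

Op 1: fork(P0) -> P1. 3 ppages; refcounts: pp0:2 pp1:2 pp2:2
Op 2: write(P1, v0, 105). refcount(pp0)=2>1 -> COPY to pp3. 4 ppages; refcounts: pp0:1 pp1:2 pp2:2 pp3:1
Op 3: fork(P0) -> P2. 4 ppages; refcounts: pp0:2 pp1:3 pp2:3 pp3:1
Op 4: write(P2, v0, 184). refcount(pp0)=2>1 -> COPY to pp4. 5 ppages; refcounts: pp0:1 pp1:3 pp2:3 pp3:1 pp4:1
Op 5: fork(P1) -> P3. 5 ppages; refcounts: pp0:1 pp1:4 pp2:4 pp3:2 pp4:1
Op 6: write(P2, v2, 171). refcount(pp2)=4>1 -> COPY to pp5. 6 ppages; refcounts: pp0:1 pp1:4 pp2:3 pp3:2 pp4:1 pp5:1

yes yes yes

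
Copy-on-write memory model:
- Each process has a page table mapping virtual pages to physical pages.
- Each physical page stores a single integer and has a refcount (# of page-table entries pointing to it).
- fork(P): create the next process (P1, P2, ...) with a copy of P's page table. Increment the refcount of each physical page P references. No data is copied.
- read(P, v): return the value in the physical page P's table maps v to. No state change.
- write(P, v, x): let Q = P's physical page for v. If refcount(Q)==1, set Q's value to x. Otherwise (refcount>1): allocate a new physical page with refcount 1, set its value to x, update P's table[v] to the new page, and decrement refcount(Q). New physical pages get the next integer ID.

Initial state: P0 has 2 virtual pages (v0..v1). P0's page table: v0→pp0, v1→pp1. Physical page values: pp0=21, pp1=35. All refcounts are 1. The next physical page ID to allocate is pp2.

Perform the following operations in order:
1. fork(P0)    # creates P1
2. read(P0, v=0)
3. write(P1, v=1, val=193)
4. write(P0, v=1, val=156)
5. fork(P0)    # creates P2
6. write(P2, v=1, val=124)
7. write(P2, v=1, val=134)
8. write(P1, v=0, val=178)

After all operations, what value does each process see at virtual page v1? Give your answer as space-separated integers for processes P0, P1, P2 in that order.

Op 1: fork(P0) -> P1. 2 ppages; refcounts: pp0:2 pp1:2
Op 2: read(P0, v0) -> 21. No state change.
Op 3: write(P1, v1, 193). refcount(pp1)=2>1 -> COPY to pp2. 3 ppages; refcounts: pp0:2 pp1:1 pp2:1
Op 4: write(P0, v1, 156). refcount(pp1)=1 -> write in place. 3 ppages; refcounts: pp0:2 pp1:1 pp2:1
Op 5: fork(P0) -> P2. 3 ppages; refcounts: pp0:3 pp1:2 pp2:1
Op 6: write(P2, v1, 124). refcount(pp1)=2>1 -> COPY to pp3. 4 ppages; refcounts: pp0:3 pp1:1 pp2:1 pp3:1
Op 7: write(P2, v1, 134). refcount(pp3)=1 -> write in place. 4 ppages; refcounts: pp0:3 pp1:1 pp2:1 pp3:1
Op 8: write(P1, v0, 178). refcount(pp0)=3>1 -> COPY to pp4. 5 ppages; refcounts: pp0:2 pp1:1 pp2:1 pp3:1 pp4:1
P0: v1 -> pp1 = 156
P1: v1 -> pp2 = 193
P2: v1 -> pp3 = 134

Answer: 156 193 134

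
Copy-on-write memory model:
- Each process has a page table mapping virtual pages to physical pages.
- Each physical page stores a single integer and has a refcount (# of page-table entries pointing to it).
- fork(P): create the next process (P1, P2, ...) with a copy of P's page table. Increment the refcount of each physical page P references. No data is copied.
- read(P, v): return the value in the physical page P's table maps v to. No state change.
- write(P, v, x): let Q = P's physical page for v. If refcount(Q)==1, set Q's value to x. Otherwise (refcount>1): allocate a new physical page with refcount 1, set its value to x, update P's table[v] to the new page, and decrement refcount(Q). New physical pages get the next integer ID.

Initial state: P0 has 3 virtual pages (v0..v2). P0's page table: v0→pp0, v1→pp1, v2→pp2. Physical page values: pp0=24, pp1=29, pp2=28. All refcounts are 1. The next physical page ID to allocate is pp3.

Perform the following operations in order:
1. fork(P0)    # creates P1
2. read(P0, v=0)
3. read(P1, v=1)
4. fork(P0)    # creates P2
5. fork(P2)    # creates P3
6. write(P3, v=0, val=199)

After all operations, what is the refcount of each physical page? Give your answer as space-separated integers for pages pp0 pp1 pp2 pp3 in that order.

Answer: 3 4 4 1

Derivation:
Op 1: fork(P0) -> P1. 3 ppages; refcounts: pp0:2 pp1:2 pp2:2
Op 2: read(P0, v0) -> 24. No state change.
Op 3: read(P1, v1) -> 29. No state change.
Op 4: fork(P0) -> P2. 3 ppages; refcounts: pp0:3 pp1:3 pp2:3
Op 5: fork(P2) -> P3. 3 ppages; refcounts: pp0:4 pp1:4 pp2:4
Op 6: write(P3, v0, 199). refcount(pp0)=4>1 -> COPY to pp3. 4 ppages; refcounts: pp0:3 pp1:4 pp2:4 pp3:1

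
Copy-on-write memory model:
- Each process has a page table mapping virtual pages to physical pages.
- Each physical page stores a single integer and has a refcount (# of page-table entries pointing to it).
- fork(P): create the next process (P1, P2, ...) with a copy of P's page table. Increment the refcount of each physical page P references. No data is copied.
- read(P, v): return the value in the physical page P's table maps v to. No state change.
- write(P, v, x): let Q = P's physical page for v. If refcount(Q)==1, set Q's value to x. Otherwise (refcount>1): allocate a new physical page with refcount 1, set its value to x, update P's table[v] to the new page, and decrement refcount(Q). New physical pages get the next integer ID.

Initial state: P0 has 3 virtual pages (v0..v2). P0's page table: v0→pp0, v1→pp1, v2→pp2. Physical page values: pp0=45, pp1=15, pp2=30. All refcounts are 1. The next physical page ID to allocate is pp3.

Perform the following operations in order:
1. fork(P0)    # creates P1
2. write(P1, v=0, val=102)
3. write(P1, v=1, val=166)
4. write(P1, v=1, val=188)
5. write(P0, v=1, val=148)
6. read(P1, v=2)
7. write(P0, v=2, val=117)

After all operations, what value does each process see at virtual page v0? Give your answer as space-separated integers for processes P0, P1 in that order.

Op 1: fork(P0) -> P1. 3 ppages; refcounts: pp0:2 pp1:2 pp2:2
Op 2: write(P1, v0, 102). refcount(pp0)=2>1 -> COPY to pp3. 4 ppages; refcounts: pp0:1 pp1:2 pp2:2 pp3:1
Op 3: write(P1, v1, 166). refcount(pp1)=2>1 -> COPY to pp4. 5 ppages; refcounts: pp0:1 pp1:1 pp2:2 pp3:1 pp4:1
Op 4: write(P1, v1, 188). refcount(pp4)=1 -> write in place. 5 ppages; refcounts: pp0:1 pp1:1 pp2:2 pp3:1 pp4:1
Op 5: write(P0, v1, 148). refcount(pp1)=1 -> write in place. 5 ppages; refcounts: pp0:1 pp1:1 pp2:2 pp3:1 pp4:1
Op 6: read(P1, v2) -> 30. No state change.
Op 7: write(P0, v2, 117). refcount(pp2)=2>1 -> COPY to pp5. 6 ppages; refcounts: pp0:1 pp1:1 pp2:1 pp3:1 pp4:1 pp5:1
P0: v0 -> pp0 = 45
P1: v0 -> pp3 = 102

Answer: 45 102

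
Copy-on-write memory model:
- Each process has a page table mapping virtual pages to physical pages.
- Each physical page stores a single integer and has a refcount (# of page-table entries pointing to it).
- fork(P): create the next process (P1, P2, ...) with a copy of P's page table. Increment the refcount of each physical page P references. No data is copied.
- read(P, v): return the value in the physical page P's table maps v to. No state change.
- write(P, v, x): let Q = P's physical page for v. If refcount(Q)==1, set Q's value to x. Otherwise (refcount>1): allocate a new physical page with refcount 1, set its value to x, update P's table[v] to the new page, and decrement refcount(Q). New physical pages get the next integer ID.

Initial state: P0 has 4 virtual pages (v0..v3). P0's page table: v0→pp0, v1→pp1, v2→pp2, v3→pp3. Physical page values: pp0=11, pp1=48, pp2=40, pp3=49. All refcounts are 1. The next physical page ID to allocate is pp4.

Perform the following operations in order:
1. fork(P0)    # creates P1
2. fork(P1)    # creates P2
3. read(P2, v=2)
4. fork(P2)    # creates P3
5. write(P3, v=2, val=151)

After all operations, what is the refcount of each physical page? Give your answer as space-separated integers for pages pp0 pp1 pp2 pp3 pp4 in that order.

Op 1: fork(P0) -> P1. 4 ppages; refcounts: pp0:2 pp1:2 pp2:2 pp3:2
Op 2: fork(P1) -> P2. 4 ppages; refcounts: pp0:3 pp1:3 pp2:3 pp3:3
Op 3: read(P2, v2) -> 40. No state change.
Op 4: fork(P2) -> P3. 4 ppages; refcounts: pp0:4 pp1:4 pp2:4 pp3:4
Op 5: write(P3, v2, 151). refcount(pp2)=4>1 -> COPY to pp4. 5 ppages; refcounts: pp0:4 pp1:4 pp2:3 pp3:4 pp4:1

Answer: 4 4 3 4 1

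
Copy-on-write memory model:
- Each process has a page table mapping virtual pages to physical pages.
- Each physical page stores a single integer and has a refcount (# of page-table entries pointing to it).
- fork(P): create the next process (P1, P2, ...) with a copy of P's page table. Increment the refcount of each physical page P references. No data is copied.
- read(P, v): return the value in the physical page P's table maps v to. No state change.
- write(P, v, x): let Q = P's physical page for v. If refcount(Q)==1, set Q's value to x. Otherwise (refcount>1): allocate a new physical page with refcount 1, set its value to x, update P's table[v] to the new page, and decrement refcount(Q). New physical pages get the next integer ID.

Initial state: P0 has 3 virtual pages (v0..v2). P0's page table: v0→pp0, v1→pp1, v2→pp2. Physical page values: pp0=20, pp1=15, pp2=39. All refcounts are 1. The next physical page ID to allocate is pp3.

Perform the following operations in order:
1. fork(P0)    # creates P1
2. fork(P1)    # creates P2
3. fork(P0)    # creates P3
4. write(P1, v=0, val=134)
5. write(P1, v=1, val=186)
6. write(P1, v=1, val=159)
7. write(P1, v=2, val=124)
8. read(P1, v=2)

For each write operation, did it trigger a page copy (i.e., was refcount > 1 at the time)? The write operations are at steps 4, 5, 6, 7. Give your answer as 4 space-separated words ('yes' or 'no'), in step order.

Op 1: fork(P0) -> P1. 3 ppages; refcounts: pp0:2 pp1:2 pp2:2
Op 2: fork(P1) -> P2. 3 ppages; refcounts: pp0:3 pp1:3 pp2:3
Op 3: fork(P0) -> P3. 3 ppages; refcounts: pp0:4 pp1:4 pp2:4
Op 4: write(P1, v0, 134). refcount(pp0)=4>1 -> COPY to pp3. 4 ppages; refcounts: pp0:3 pp1:4 pp2:4 pp3:1
Op 5: write(P1, v1, 186). refcount(pp1)=4>1 -> COPY to pp4. 5 ppages; refcounts: pp0:3 pp1:3 pp2:4 pp3:1 pp4:1
Op 6: write(P1, v1, 159). refcount(pp4)=1 -> write in place. 5 ppages; refcounts: pp0:3 pp1:3 pp2:4 pp3:1 pp4:1
Op 7: write(P1, v2, 124). refcount(pp2)=4>1 -> COPY to pp5. 6 ppages; refcounts: pp0:3 pp1:3 pp2:3 pp3:1 pp4:1 pp5:1
Op 8: read(P1, v2) -> 124. No state change.

yes yes no yes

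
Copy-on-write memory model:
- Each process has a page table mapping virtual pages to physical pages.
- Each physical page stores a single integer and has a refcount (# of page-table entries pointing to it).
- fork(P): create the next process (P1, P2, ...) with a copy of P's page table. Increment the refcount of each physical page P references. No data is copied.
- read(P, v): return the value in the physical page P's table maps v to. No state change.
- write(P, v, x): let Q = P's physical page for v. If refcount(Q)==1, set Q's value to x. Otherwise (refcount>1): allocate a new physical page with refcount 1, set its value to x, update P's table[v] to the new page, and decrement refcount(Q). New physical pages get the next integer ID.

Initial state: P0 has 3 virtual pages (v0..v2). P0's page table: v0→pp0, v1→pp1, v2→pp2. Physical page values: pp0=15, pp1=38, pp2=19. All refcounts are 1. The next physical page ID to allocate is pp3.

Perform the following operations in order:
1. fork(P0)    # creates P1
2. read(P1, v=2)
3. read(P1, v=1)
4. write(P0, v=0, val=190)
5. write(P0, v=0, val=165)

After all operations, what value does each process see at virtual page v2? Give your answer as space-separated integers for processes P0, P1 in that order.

Op 1: fork(P0) -> P1. 3 ppages; refcounts: pp0:2 pp1:2 pp2:2
Op 2: read(P1, v2) -> 19. No state change.
Op 3: read(P1, v1) -> 38. No state change.
Op 4: write(P0, v0, 190). refcount(pp0)=2>1 -> COPY to pp3. 4 ppages; refcounts: pp0:1 pp1:2 pp2:2 pp3:1
Op 5: write(P0, v0, 165). refcount(pp3)=1 -> write in place. 4 ppages; refcounts: pp0:1 pp1:2 pp2:2 pp3:1
P0: v2 -> pp2 = 19
P1: v2 -> pp2 = 19

Answer: 19 19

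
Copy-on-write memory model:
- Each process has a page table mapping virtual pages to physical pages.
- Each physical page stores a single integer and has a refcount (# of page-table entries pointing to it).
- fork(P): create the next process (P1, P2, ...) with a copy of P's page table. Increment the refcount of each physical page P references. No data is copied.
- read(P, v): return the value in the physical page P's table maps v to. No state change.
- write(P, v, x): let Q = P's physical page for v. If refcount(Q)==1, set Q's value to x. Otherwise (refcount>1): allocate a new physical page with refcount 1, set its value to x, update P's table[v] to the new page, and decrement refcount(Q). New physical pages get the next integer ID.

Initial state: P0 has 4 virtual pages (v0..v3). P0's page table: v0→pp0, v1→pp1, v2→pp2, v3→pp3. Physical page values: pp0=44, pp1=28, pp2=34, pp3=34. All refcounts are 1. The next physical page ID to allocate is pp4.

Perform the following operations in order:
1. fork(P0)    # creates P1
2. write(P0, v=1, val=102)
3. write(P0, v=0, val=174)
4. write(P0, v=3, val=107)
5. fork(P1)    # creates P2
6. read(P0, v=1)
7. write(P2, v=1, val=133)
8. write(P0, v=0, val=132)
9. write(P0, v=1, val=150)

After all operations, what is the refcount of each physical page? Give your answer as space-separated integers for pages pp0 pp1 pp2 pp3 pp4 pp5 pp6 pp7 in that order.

Op 1: fork(P0) -> P1. 4 ppages; refcounts: pp0:2 pp1:2 pp2:2 pp3:2
Op 2: write(P0, v1, 102). refcount(pp1)=2>1 -> COPY to pp4. 5 ppages; refcounts: pp0:2 pp1:1 pp2:2 pp3:2 pp4:1
Op 3: write(P0, v0, 174). refcount(pp0)=2>1 -> COPY to pp5. 6 ppages; refcounts: pp0:1 pp1:1 pp2:2 pp3:2 pp4:1 pp5:1
Op 4: write(P0, v3, 107). refcount(pp3)=2>1 -> COPY to pp6. 7 ppages; refcounts: pp0:1 pp1:1 pp2:2 pp3:1 pp4:1 pp5:1 pp6:1
Op 5: fork(P1) -> P2. 7 ppages; refcounts: pp0:2 pp1:2 pp2:3 pp3:2 pp4:1 pp5:1 pp6:1
Op 6: read(P0, v1) -> 102. No state change.
Op 7: write(P2, v1, 133). refcount(pp1)=2>1 -> COPY to pp7. 8 ppages; refcounts: pp0:2 pp1:1 pp2:3 pp3:2 pp4:1 pp5:1 pp6:1 pp7:1
Op 8: write(P0, v0, 132). refcount(pp5)=1 -> write in place. 8 ppages; refcounts: pp0:2 pp1:1 pp2:3 pp3:2 pp4:1 pp5:1 pp6:1 pp7:1
Op 9: write(P0, v1, 150). refcount(pp4)=1 -> write in place. 8 ppages; refcounts: pp0:2 pp1:1 pp2:3 pp3:2 pp4:1 pp5:1 pp6:1 pp7:1

Answer: 2 1 3 2 1 1 1 1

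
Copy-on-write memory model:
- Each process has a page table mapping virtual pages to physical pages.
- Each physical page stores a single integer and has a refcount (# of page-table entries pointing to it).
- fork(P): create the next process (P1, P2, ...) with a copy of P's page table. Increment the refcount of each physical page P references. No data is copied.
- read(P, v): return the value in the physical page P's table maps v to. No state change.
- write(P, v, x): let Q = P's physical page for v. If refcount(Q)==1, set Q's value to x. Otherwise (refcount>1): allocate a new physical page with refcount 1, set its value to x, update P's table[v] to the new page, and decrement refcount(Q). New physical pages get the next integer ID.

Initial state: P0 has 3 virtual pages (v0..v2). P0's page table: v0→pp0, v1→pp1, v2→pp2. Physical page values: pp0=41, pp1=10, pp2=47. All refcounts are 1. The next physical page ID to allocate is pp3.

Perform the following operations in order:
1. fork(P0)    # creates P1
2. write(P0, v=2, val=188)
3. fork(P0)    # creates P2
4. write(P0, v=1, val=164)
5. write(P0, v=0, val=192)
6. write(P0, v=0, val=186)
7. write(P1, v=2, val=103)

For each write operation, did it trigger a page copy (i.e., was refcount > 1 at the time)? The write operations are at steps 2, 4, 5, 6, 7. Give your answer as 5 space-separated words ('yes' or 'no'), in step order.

Op 1: fork(P0) -> P1. 3 ppages; refcounts: pp0:2 pp1:2 pp2:2
Op 2: write(P0, v2, 188). refcount(pp2)=2>1 -> COPY to pp3. 4 ppages; refcounts: pp0:2 pp1:2 pp2:1 pp3:1
Op 3: fork(P0) -> P2. 4 ppages; refcounts: pp0:3 pp1:3 pp2:1 pp3:2
Op 4: write(P0, v1, 164). refcount(pp1)=3>1 -> COPY to pp4. 5 ppages; refcounts: pp0:3 pp1:2 pp2:1 pp3:2 pp4:1
Op 5: write(P0, v0, 192). refcount(pp0)=3>1 -> COPY to pp5. 6 ppages; refcounts: pp0:2 pp1:2 pp2:1 pp3:2 pp4:1 pp5:1
Op 6: write(P0, v0, 186). refcount(pp5)=1 -> write in place. 6 ppages; refcounts: pp0:2 pp1:2 pp2:1 pp3:2 pp4:1 pp5:1
Op 7: write(P1, v2, 103). refcount(pp2)=1 -> write in place. 6 ppages; refcounts: pp0:2 pp1:2 pp2:1 pp3:2 pp4:1 pp5:1

yes yes yes no no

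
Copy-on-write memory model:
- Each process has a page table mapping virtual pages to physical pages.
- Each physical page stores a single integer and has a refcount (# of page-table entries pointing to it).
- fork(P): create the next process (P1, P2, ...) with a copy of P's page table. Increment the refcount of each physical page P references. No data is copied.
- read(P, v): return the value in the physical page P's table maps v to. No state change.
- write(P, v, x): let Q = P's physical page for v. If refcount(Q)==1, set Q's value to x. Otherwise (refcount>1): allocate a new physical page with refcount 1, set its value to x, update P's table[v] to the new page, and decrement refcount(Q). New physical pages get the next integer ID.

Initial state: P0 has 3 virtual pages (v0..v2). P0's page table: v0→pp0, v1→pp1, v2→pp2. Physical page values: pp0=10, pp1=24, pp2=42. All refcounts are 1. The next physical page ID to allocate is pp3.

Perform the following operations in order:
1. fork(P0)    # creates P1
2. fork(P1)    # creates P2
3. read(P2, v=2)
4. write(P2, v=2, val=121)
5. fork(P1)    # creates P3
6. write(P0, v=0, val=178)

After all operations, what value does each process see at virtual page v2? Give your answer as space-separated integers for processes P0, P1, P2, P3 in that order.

Answer: 42 42 121 42

Derivation:
Op 1: fork(P0) -> P1. 3 ppages; refcounts: pp0:2 pp1:2 pp2:2
Op 2: fork(P1) -> P2. 3 ppages; refcounts: pp0:3 pp1:3 pp2:3
Op 3: read(P2, v2) -> 42. No state change.
Op 4: write(P2, v2, 121). refcount(pp2)=3>1 -> COPY to pp3. 4 ppages; refcounts: pp0:3 pp1:3 pp2:2 pp3:1
Op 5: fork(P1) -> P3. 4 ppages; refcounts: pp0:4 pp1:4 pp2:3 pp3:1
Op 6: write(P0, v0, 178). refcount(pp0)=4>1 -> COPY to pp4. 5 ppages; refcounts: pp0:3 pp1:4 pp2:3 pp3:1 pp4:1
P0: v2 -> pp2 = 42
P1: v2 -> pp2 = 42
P2: v2 -> pp3 = 121
P3: v2 -> pp2 = 42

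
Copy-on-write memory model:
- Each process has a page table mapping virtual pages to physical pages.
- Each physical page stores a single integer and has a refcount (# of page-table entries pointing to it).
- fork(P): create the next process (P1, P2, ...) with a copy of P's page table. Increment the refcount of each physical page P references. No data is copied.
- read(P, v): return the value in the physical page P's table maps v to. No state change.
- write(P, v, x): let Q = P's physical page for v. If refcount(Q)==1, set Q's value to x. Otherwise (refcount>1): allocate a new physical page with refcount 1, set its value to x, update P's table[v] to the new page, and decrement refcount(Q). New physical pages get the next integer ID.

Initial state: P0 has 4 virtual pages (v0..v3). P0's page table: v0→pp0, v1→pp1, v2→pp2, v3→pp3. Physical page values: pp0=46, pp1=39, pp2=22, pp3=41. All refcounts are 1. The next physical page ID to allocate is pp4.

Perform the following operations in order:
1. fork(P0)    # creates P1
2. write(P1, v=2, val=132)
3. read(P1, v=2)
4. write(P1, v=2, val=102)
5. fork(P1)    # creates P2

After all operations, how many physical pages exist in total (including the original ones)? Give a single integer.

Op 1: fork(P0) -> P1. 4 ppages; refcounts: pp0:2 pp1:2 pp2:2 pp3:2
Op 2: write(P1, v2, 132). refcount(pp2)=2>1 -> COPY to pp4. 5 ppages; refcounts: pp0:2 pp1:2 pp2:1 pp3:2 pp4:1
Op 3: read(P1, v2) -> 132. No state change.
Op 4: write(P1, v2, 102). refcount(pp4)=1 -> write in place. 5 ppages; refcounts: pp0:2 pp1:2 pp2:1 pp3:2 pp4:1
Op 5: fork(P1) -> P2. 5 ppages; refcounts: pp0:3 pp1:3 pp2:1 pp3:3 pp4:2

Answer: 5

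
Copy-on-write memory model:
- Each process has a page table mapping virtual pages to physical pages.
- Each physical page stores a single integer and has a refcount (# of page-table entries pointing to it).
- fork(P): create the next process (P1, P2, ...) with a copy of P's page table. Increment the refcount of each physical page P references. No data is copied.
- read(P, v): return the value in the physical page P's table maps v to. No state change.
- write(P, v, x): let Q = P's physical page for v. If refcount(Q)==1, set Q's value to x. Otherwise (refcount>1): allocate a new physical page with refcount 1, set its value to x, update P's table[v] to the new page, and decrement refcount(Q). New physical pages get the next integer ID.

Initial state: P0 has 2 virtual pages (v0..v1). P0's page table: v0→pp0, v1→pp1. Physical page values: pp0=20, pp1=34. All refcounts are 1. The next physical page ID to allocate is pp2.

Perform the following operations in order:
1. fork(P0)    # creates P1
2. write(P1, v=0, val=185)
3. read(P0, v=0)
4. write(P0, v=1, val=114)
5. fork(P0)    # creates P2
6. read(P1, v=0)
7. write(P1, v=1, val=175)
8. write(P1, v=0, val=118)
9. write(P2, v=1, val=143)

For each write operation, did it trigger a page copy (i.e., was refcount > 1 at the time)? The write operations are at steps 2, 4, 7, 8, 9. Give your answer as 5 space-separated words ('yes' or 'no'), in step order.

Op 1: fork(P0) -> P1. 2 ppages; refcounts: pp0:2 pp1:2
Op 2: write(P1, v0, 185). refcount(pp0)=2>1 -> COPY to pp2. 3 ppages; refcounts: pp0:1 pp1:2 pp2:1
Op 3: read(P0, v0) -> 20. No state change.
Op 4: write(P0, v1, 114). refcount(pp1)=2>1 -> COPY to pp3. 4 ppages; refcounts: pp0:1 pp1:1 pp2:1 pp3:1
Op 5: fork(P0) -> P2. 4 ppages; refcounts: pp0:2 pp1:1 pp2:1 pp3:2
Op 6: read(P1, v0) -> 185. No state change.
Op 7: write(P1, v1, 175). refcount(pp1)=1 -> write in place. 4 ppages; refcounts: pp0:2 pp1:1 pp2:1 pp3:2
Op 8: write(P1, v0, 118). refcount(pp2)=1 -> write in place. 4 ppages; refcounts: pp0:2 pp1:1 pp2:1 pp3:2
Op 9: write(P2, v1, 143). refcount(pp3)=2>1 -> COPY to pp4. 5 ppages; refcounts: pp0:2 pp1:1 pp2:1 pp3:1 pp4:1

yes yes no no yes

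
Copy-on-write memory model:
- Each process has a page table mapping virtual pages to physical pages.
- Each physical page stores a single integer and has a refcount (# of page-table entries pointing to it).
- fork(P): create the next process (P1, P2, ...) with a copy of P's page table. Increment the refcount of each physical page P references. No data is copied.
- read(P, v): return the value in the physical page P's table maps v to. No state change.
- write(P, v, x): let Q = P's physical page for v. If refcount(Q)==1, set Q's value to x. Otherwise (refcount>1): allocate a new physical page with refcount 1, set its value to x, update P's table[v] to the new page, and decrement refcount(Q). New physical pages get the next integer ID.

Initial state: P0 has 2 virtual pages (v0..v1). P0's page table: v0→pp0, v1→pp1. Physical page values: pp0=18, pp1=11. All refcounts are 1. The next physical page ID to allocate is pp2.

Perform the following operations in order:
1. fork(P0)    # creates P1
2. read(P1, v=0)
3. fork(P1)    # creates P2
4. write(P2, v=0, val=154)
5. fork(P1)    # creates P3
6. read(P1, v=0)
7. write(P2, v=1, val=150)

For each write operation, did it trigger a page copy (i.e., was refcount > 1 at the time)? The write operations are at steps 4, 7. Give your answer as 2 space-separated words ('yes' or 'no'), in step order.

Op 1: fork(P0) -> P1. 2 ppages; refcounts: pp0:2 pp1:2
Op 2: read(P1, v0) -> 18. No state change.
Op 3: fork(P1) -> P2. 2 ppages; refcounts: pp0:3 pp1:3
Op 4: write(P2, v0, 154). refcount(pp0)=3>1 -> COPY to pp2. 3 ppages; refcounts: pp0:2 pp1:3 pp2:1
Op 5: fork(P1) -> P3. 3 ppages; refcounts: pp0:3 pp1:4 pp2:1
Op 6: read(P1, v0) -> 18. No state change.
Op 7: write(P2, v1, 150). refcount(pp1)=4>1 -> COPY to pp3. 4 ppages; refcounts: pp0:3 pp1:3 pp2:1 pp3:1

yes yes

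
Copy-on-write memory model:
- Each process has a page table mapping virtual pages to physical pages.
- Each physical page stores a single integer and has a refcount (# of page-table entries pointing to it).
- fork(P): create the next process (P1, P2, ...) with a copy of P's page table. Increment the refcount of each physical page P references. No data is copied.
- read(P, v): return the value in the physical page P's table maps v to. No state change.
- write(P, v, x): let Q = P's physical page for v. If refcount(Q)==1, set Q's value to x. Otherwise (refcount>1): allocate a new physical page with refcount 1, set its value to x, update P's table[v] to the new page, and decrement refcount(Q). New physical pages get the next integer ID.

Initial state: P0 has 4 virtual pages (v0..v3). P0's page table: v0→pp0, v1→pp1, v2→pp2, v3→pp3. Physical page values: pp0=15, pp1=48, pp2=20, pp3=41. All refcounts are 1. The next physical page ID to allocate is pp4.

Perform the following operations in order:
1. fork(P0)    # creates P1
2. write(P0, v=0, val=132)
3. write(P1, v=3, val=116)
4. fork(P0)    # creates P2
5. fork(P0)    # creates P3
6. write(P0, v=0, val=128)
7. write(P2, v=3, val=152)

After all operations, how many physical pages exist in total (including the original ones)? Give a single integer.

Op 1: fork(P0) -> P1. 4 ppages; refcounts: pp0:2 pp1:2 pp2:2 pp3:2
Op 2: write(P0, v0, 132). refcount(pp0)=2>1 -> COPY to pp4. 5 ppages; refcounts: pp0:1 pp1:2 pp2:2 pp3:2 pp4:1
Op 3: write(P1, v3, 116). refcount(pp3)=2>1 -> COPY to pp5. 6 ppages; refcounts: pp0:1 pp1:2 pp2:2 pp3:1 pp4:1 pp5:1
Op 4: fork(P0) -> P2. 6 ppages; refcounts: pp0:1 pp1:3 pp2:3 pp3:2 pp4:2 pp5:1
Op 5: fork(P0) -> P3. 6 ppages; refcounts: pp0:1 pp1:4 pp2:4 pp3:3 pp4:3 pp5:1
Op 6: write(P0, v0, 128). refcount(pp4)=3>1 -> COPY to pp6. 7 ppages; refcounts: pp0:1 pp1:4 pp2:4 pp3:3 pp4:2 pp5:1 pp6:1
Op 7: write(P2, v3, 152). refcount(pp3)=3>1 -> COPY to pp7. 8 ppages; refcounts: pp0:1 pp1:4 pp2:4 pp3:2 pp4:2 pp5:1 pp6:1 pp7:1

Answer: 8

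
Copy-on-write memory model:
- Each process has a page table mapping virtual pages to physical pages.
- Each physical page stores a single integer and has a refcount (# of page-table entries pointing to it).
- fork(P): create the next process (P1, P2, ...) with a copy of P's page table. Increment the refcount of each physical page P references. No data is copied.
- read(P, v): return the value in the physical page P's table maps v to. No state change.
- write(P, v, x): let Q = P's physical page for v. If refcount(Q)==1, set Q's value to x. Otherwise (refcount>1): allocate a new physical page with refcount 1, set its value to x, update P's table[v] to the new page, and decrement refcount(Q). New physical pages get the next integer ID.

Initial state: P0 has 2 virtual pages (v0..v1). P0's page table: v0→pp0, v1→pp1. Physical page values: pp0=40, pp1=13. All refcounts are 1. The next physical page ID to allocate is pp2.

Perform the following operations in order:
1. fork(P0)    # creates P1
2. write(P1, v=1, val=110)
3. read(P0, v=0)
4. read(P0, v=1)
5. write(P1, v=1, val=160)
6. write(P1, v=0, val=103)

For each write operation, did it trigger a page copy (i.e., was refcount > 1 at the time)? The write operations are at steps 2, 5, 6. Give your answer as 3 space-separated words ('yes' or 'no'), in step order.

Op 1: fork(P0) -> P1. 2 ppages; refcounts: pp0:2 pp1:2
Op 2: write(P1, v1, 110). refcount(pp1)=2>1 -> COPY to pp2. 3 ppages; refcounts: pp0:2 pp1:1 pp2:1
Op 3: read(P0, v0) -> 40. No state change.
Op 4: read(P0, v1) -> 13. No state change.
Op 5: write(P1, v1, 160). refcount(pp2)=1 -> write in place. 3 ppages; refcounts: pp0:2 pp1:1 pp2:1
Op 6: write(P1, v0, 103). refcount(pp0)=2>1 -> COPY to pp3. 4 ppages; refcounts: pp0:1 pp1:1 pp2:1 pp3:1

yes no yes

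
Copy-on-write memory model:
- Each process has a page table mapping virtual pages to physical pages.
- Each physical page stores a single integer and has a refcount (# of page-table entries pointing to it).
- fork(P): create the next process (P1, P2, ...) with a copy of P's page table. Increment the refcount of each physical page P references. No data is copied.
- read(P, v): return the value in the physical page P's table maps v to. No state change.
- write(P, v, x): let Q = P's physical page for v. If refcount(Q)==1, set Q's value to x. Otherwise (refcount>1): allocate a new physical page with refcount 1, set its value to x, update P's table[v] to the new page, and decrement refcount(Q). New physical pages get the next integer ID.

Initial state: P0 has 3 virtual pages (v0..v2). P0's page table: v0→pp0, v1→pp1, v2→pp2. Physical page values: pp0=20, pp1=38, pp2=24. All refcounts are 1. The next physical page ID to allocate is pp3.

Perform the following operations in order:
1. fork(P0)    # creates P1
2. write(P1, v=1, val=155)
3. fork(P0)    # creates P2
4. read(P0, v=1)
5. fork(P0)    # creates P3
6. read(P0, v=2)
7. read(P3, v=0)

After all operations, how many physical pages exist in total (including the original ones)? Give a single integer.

Op 1: fork(P0) -> P1. 3 ppages; refcounts: pp0:2 pp1:2 pp2:2
Op 2: write(P1, v1, 155). refcount(pp1)=2>1 -> COPY to pp3. 4 ppages; refcounts: pp0:2 pp1:1 pp2:2 pp3:1
Op 3: fork(P0) -> P2. 4 ppages; refcounts: pp0:3 pp1:2 pp2:3 pp3:1
Op 4: read(P0, v1) -> 38. No state change.
Op 5: fork(P0) -> P3. 4 ppages; refcounts: pp0:4 pp1:3 pp2:4 pp3:1
Op 6: read(P0, v2) -> 24. No state change.
Op 7: read(P3, v0) -> 20. No state change.

Answer: 4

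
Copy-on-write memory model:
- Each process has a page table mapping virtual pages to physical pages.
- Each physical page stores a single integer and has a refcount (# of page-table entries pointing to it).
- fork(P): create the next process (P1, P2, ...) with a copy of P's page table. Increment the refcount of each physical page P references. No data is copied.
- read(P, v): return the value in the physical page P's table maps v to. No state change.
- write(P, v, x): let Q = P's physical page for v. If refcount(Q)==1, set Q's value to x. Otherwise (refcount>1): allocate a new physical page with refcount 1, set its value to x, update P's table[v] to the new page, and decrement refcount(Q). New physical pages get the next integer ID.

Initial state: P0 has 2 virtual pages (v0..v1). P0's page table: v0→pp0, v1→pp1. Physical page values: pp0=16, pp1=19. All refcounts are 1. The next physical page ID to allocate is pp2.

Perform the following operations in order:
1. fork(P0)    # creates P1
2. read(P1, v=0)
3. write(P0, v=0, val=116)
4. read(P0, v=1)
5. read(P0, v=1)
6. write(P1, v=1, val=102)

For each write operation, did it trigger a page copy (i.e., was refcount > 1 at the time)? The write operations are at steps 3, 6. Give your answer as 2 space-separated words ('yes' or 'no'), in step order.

Op 1: fork(P0) -> P1. 2 ppages; refcounts: pp0:2 pp1:2
Op 2: read(P1, v0) -> 16. No state change.
Op 3: write(P0, v0, 116). refcount(pp0)=2>1 -> COPY to pp2. 3 ppages; refcounts: pp0:1 pp1:2 pp2:1
Op 4: read(P0, v1) -> 19. No state change.
Op 5: read(P0, v1) -> 19. No state change.
Op 6: write(P1, v1, 102). refcount(pp1)=2>1 -> COPY to pp3. 4 ppages; refcounts: pp0:1 pp1:1 pp2:1 pp3:1

yes yes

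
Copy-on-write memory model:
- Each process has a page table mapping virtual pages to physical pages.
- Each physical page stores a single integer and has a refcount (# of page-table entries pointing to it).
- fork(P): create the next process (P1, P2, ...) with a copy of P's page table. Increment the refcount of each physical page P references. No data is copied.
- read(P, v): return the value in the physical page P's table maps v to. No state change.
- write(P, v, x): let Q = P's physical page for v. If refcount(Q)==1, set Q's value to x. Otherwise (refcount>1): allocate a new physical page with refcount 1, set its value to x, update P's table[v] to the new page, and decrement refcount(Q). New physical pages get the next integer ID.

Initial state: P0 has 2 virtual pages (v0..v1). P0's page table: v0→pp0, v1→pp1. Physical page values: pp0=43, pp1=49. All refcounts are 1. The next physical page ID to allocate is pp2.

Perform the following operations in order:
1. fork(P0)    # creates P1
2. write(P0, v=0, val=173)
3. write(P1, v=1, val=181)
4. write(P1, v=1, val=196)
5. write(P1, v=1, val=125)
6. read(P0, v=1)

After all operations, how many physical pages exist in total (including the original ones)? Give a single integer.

Op 1: fork(P0) -> P1. 2 ppages; refcounts: pp0:2 pp1:2
Op 2: write(P0, v0, 173). refcount(pp0)=2>1 -> COPY to pp2. 3 ppages; refcounts: pp0:1 pp1:2 pp2:1
Op 3: write(P1, v1, 181). refcount(pp1)=2>1 -> COPY to pp3. 4 ppages; refcounts: pp0:1 pp1:1 pp2:1 pp3:1
Op 4: write(P1, v1, 196). refcount(pp3)=1 -> write in place. 4 ppages; refcounts: pp0:1 pp1:1 pp2:1 pp3:1
Op 5: write(P1, v1, 125). refcount(pp3)=1 -> write in place. 4 ppages; refcounts: pp0:1 pp1:1 pp2:1 pp3:1
Op 6: read(P0, v1) -> 49. No state change.

Answer: 4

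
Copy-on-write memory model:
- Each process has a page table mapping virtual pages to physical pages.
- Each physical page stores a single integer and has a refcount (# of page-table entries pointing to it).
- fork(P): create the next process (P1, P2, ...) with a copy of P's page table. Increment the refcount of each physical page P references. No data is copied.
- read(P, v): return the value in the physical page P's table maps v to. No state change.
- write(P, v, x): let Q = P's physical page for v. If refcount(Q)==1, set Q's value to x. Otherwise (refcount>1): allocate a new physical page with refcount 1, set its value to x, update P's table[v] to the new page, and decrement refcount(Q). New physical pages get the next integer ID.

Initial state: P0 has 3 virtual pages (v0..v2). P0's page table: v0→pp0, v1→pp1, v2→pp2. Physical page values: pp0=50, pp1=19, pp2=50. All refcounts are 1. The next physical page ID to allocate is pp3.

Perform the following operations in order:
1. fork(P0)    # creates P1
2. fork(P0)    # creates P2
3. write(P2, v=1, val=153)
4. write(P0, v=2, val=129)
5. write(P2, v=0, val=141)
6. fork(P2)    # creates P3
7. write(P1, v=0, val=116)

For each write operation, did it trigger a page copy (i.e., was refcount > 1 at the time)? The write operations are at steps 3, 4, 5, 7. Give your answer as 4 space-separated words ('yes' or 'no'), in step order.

Op 1: fork(P0) -> P1. 3 ppages; refcounts: pp0:2 pp1:2 pp2:2
Op 2: fork(P0) -> P2. 3 ppages; refcounts: pp0:3 pp1:3 pp2:3
Op 3: write(P2, v1, 153). refcount(pp1)=3>1 -> COPY to pp3. 4 ppages; refcounts: pp0:3 pp1:2 pp2:3 pp3:1
Op 4: write(P0, v2, 129). refcount(pp2)=3>1 -> COPY to pp4. 5 ppages; refcounts: pp0:3 pp1:2 pp2:2 pp3:1 pp4:1
Op 5: write(P2, v0, 141). refcount(pp0)=3>1 -> COPY to pp5. 6 ppages; refcounts: pp0:2 pp1:2 pp2:2 pp3:1 pp4:1 pp5:1
Op 6: fork(P2) -> P3. 6 ppages; refcounts: pp0:2 pp1:2 pp2:3 pp3:2 pp4:1 pp5:2
Op 7: write(P1, v0, 116). refcount(pp0)=2>1 -> COPY to pp6. 7 ppages; refcounts: pp0:1 pp1:2 pp2:3 pp3:2 pp4:1 pp5:2 pp6:1

yes yes yes yes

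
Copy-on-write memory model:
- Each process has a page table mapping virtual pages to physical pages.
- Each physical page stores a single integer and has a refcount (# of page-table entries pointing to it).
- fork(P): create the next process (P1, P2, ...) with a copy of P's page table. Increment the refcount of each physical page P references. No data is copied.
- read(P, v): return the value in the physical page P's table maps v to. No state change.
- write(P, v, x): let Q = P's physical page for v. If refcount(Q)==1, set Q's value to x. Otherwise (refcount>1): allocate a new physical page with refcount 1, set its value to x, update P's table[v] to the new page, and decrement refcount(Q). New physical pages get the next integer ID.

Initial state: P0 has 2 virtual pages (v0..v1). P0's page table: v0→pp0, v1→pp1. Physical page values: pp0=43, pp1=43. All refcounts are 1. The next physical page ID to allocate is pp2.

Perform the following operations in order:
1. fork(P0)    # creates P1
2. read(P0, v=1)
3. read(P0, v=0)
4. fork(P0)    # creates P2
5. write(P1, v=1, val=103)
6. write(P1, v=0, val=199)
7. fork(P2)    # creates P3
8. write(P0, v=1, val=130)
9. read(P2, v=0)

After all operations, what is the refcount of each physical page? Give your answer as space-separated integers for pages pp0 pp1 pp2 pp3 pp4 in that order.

Op 1: fork(P0) -> P1. 2 ppages; refcounts: pp0:2 pp1:2
Op 2: read(P0, v1) -> 43. No state change.
Op 3: read(P0, v0) -> 43. No state change.
Op 4: fork(P0) -> P2. 2 ppages; refcounts: pp0:3 pp1:3
Op 5: write(P1, v1, 103). refcount(pp1)=3>1 -> COPY to pp2. 3 ppages; refcounts: pp0:3 pp1:2 pp2:1
Op 6: write(P1, v0, 199). refcount(pp0)=3>1 -> COPY to pp3. 4 ppages; refcounts: pp0:2 pp1:2 pp2:1 pp3:1
Op 7: fork(P2) -> P3. 4 ppages; refcounts: pp0:3 pp1:3 pp2:1 pp3:1
Op 8: write(P0, v1, 130). refcount(pp1)=3>1 -> COPY to pp4. 5 ppages; refcounts: pp0:3 pp1:2 pp2:1 pp3:1 pp4:1
Op 9: read(P2, v0) -> 43. No state change.

Answer: 3 2 1 1 1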